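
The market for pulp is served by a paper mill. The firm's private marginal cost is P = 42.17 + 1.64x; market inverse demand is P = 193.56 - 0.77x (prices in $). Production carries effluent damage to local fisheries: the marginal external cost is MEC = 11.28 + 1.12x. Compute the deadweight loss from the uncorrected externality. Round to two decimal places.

Market equilibrium (private): 42.17 + 1.64x = 193.56 - 0.77x → x_m = 62.8174.
Social marginal cost = private MC + MEC = 53.45 + 2.76x.
Set SMC = demand: 53.45 + 2.76x = 193.56 - 0.77x → x* = 39.6912.
Height of the DWL triangle at x_m is SMC(x_m) − demand(x_m) = MEC(x_m) = 81.6355.
DWL = ½ × 23.1262 × 81.6355 = 943.9595.

DWL = $943.96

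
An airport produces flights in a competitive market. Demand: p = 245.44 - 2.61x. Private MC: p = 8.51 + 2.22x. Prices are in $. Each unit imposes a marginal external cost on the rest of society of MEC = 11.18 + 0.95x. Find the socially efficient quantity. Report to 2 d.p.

x* = 39.06

Social marginal cost = private MC + MEC = 19.69 + 3.17x.
Set SMC = demand: 19.69 + 3.17x = 245.44 - 2.61x → x* = 39.0571.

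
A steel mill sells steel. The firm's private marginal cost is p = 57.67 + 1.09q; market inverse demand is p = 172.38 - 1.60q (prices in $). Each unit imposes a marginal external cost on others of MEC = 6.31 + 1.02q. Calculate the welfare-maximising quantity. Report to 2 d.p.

q* = 29.22

Social marginal cost = private MC + MEC = 63.98 + 2.11q.
Set SMC = demand: 63.98 + 2.11q = 172.38 - 1.60q → q* = 29.2183.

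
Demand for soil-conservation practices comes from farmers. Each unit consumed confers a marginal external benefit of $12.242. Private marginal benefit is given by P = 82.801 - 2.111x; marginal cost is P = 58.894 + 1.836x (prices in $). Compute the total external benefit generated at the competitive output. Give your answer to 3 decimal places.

Market equilibrium (private): 58.894 + 1.836x = 82.801 - 2.111x → x_m = 6.0570.
Total external benefit = MEB × x_m = 12.242 × 6.0570 = 74.1498.

$74.150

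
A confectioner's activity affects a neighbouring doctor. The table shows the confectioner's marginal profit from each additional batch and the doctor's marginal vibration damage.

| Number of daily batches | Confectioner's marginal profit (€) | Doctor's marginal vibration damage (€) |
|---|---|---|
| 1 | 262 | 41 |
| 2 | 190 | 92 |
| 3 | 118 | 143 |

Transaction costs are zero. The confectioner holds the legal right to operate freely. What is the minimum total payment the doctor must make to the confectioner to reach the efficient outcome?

Left alone the confectioner would choose level 3 (marginal profit stays positive).
Efficient level: k* = 2 (marginal profit ≥ marginal vibration damage through 2).
The doctor must at least cover the confectioner's forgone profit from cutting 3→2: 118 = 118.

€118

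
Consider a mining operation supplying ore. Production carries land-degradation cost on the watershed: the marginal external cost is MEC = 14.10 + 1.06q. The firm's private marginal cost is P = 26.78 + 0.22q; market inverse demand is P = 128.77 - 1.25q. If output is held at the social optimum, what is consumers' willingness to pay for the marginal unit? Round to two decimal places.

Social marginal cost = private MC + MEC = 40.88 + 1.28q.
Set SMC = demand: 40.88 + 1.28q = 128.77 - 1.25q → q* = 34.7391.
Consumer price on the demand curve at q*: 128.77 − 1.25×34.7391 = 85.3461.

P = 85.35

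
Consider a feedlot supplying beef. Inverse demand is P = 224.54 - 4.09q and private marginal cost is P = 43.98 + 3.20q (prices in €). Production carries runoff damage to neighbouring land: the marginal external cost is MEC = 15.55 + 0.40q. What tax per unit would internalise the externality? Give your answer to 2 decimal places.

tax = €24.13 per unit

Social marginal cost = private MC + MEC = 59.53 + 3.60q.
Set SMC = demand: 59.53 + 3.60q = 224.54 - 4.09q → q* = 21.4577.
The Pigouvian tax equals MEC at q*: 15.55 + 0.40×21.4577 = 24.1331.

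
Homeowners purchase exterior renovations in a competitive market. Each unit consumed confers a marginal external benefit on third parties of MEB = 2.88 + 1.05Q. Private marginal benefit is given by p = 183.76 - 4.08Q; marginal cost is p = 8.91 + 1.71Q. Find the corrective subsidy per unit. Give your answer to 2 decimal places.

subsidy = 42.25 per unit

Social marginal benefit = demand + MEB = 186.64 - 3.03Q.
Set SMB = MC: 186.64 - 3.03Q = 8.91 + 1.71Q → Q* = 37.4958.
The Pigouvian subsidy equals MEB at Q*: 2.88 + 1.05×37.4958 = 42.2506.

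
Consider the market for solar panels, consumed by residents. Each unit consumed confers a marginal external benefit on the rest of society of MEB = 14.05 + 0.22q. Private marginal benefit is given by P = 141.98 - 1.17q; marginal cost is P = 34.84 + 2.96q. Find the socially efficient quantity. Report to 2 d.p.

Social marginal benefit = demand + MEB = 156.03 - 0.95q.
Set SMB = MC: 156.03 - 0.95q = 34.84 + 2.96q → q* = 30.9949.

q* = 30.99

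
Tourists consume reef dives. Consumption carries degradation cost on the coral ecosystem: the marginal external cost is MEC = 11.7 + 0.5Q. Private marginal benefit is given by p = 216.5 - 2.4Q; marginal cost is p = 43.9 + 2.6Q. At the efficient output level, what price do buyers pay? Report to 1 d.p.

Social marginal benefit = demand − MEC = 204.8 - 2.9Q.
Set SMB = MC: 204.8 - 2.9Q = 43.9 + 2.6Q → Q* = 29.2545.
Consumer price on the demand curve at Q*: 216.5 − 2.4×29.2545 = 146.2892.

P = 146.3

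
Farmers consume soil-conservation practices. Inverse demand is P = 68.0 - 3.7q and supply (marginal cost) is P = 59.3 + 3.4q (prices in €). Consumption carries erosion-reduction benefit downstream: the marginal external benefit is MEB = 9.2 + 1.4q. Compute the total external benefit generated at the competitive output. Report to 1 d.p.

€12.3

Market equilibrium (private): 59.3 + 3.4q = 68.0 - 3.7q → q_m = 1.2254.
Total external benefit = ∫₀^{q_m} (9.2 + 1.4q) dq = 9.2×1.2254 + ½×1.4×1.2254² = 12.3248.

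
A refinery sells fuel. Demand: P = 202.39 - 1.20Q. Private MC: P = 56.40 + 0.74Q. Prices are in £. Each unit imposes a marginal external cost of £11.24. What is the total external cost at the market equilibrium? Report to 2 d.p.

£845.84

Market equilibrium (private): 56.40 + 0.74Q = 202.39 - 1.20Q → Q_m = 75.2526.
Total external cost = MEC × Q_m = 11.24 × 75.2526 = 845.8392.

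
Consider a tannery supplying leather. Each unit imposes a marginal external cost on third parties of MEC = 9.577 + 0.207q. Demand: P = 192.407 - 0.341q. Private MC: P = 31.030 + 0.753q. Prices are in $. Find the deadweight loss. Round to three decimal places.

Market equilibrium (private): 31.030 + 0.753q = 192.407 - 0.341q → q_m = 147.5110.
Social marginal cost = private MC + MEC = 40.607 + 0.960q.
Set SMC = demand: 40.607 + 0.960q = 192.407 - 0.341q → q* = 116.6795.
Between q* and q_m the wedge SMC − demand runs linearly from 0 to MEC(q_m), so the loss is a triangle.
DWL = ½ × 30.8315 × 40.1118 = 618.3535.

DWL = $618.353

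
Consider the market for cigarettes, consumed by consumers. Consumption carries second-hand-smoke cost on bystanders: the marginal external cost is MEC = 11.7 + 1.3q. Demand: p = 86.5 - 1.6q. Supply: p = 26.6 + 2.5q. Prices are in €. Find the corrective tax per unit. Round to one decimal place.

Social marginal benefit = demand − MEC = 74.8 - 2.9q.
Set SMB = MC: 74.8 - 2.9q = 26.6 + 2.5q → q* = 8.9259.
The Pigouvian tax equals MEC at q*: 11.7 + 1.3×8.9259 = 23.3037.

tax = €23.3 per unit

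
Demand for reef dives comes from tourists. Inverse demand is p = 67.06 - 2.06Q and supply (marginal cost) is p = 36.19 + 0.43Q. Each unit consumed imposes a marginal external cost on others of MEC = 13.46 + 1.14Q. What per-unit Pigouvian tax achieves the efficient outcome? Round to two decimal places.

tax = 18.93 per unit

Social marginal benefit = demand − MEC = 53.60 - 3.20Q.
Set SMB = MC: 53.60 - 3.20Q = 36.19 + 0.43Q → Q* = 4.7961.
The Pigouvian tax equals MEC at Q*: 13.46 + 1.14×4.7961 = 18.9276.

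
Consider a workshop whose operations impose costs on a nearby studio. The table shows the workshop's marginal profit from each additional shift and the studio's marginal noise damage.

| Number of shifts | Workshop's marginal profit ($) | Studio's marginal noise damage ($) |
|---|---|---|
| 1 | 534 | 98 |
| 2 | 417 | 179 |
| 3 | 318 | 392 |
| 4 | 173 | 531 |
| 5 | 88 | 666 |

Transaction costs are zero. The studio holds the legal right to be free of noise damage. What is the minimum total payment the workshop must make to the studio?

Efficient level: marginal profit ≥ marginal noise damage through level 2, so k* = 2.
With the studio holding the right, the workshop must at least compensate total damage at k*: 98 + 179 = 277.

$277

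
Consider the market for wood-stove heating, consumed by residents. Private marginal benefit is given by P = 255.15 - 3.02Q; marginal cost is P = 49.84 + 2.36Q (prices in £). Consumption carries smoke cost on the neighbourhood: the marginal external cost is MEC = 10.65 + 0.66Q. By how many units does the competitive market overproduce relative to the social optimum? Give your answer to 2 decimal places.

5.93 units

Market equilibrium (private): 49.84 + 2.36Q = 255.15 - 3.02Q → Q_m = 38.1617.
Social marginal benefit = demand − MEC = 244.50 - 3.68Q.
Set SMB = MC: 244.50 - 3.68Q = 49.84 + 2.36Q → Q* = 32.2285.
Gap = |38.1617 − 32.2285| = 5.9332.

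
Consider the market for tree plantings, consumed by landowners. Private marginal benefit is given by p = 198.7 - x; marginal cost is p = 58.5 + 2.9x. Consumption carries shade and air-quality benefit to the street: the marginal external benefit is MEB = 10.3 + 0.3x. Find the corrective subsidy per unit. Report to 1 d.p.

subsidy = 22.8 per unit

Social marginal benefit = demand + MEB = 209.0 - 0.7x.
Set SMB = MC: 209.0 - 0.7x = 58.5 + 2.9x → x* = 41.8056.
The Pigouvian subsidy equals MEB at x*: 10.3 + 0.3×41.8056 = 22.8417.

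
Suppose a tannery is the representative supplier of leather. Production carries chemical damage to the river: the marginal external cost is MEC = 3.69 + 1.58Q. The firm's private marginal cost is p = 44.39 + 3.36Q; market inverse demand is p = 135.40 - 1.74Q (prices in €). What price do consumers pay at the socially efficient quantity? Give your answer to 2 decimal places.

P = €112.65

Social marginal cost = private MC + MEC = 48.08 + 4.94Q.
Set SMC = demand: 48.08 + 4.94Q = 135.40 - 1.74Q → Q* = 13.0719.
Consumer price on the demand curve at Q*: 135.40 − 1.74×13.0719 = 112.6549.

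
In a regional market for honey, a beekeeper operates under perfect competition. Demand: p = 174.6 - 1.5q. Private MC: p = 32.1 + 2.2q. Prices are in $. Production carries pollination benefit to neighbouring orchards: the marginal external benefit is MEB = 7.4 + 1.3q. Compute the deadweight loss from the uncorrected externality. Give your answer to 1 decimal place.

Market equilibrium (private): 32.1 + 2.2q = 174.6 - 1.5q → q_m = 38.5135.
Social marginal cost = private MC − MEB = 24.7 + 0.9q.
Set SMC = demand: 24.7 + 0.9q = 174.6 - 1.5q → q* = 62.4583.
The welfare-loss triangle has base |q_m − q*| and height MEB(q_m) (the vertical gap between SMC and demand is zero at q* and MEB at q_m).
DWL = ½ × 23.9448 × 57.4676 = 688.0251.

DWL = $688.0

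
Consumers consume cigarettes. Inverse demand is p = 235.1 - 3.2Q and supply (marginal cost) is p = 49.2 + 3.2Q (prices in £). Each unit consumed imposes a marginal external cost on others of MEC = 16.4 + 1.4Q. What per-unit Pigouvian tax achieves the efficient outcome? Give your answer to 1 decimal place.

tax = £46.8 per unit

Social marginal benefit = demand − MEC = 218.7 - 4.6Q.
Set SMB = MC: 218.7 - 4.6Q = 49.2 + 3.2Q → Q* = 21.7308.
The Pigouvian tax equals MEC at Q*: 16.4 + 1.4×21.7308 = 46.8231.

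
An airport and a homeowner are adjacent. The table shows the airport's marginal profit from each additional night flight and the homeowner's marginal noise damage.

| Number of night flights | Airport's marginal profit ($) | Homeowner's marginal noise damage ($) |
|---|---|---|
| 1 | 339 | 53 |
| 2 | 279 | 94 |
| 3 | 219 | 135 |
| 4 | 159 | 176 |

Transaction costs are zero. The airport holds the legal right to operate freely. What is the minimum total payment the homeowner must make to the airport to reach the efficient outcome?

Left alone the airport would choose level 4 (marginal profit stays positive).
Efficient level: k* = 3 (marginal profit ≥ marginal noise damage through 3).
The homeowner must at least cover the airport's forgone profit from cutting 4→3: 159 = 159.

$159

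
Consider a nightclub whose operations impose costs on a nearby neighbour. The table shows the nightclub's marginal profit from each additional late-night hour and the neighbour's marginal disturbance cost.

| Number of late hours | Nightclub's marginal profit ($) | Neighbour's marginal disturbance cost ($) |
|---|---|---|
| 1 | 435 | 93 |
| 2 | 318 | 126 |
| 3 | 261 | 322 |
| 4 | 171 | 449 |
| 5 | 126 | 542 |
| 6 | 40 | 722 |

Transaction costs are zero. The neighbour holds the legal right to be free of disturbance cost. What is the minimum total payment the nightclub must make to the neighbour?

$219

Efficient level: marginal profit ≥ marginal disturbance cost through level 2, so k* = 2.
With the neighbour holding the right, the nightclub must at least compensate total damage at k*: 93 + 126 = 219.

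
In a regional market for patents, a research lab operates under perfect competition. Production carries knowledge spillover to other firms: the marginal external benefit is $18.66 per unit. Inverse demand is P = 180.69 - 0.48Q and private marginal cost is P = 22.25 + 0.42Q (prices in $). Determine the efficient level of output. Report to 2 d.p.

Q* = 196.78

Social marginal cost = private MC − MEB = 3.59 + 0.42Q.
Set SMC = demand: 3.59 + 0.42Q = 180.69 - 0.48Q → Q* = 196.7778.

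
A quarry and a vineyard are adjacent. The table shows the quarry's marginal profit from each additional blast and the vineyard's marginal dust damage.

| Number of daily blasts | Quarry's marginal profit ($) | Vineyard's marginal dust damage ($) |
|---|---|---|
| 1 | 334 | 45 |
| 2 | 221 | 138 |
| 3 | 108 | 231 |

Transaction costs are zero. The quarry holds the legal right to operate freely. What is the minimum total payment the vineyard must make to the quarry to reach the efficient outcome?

$108

Left alone the quarry would choose level 3 (marginal profit stays positive).
Efficient level: k* = 2 (marginal profit ≥ marginal dust damage through 2).
The vineyard must at least cover the quarry's forgone profit from cutting 3→2: 108 = 108.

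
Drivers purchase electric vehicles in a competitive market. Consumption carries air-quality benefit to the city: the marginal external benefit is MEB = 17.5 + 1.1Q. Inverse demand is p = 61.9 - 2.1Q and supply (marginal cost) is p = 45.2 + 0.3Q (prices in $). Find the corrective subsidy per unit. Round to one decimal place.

Social marginal benefit = demand + MEB = 79.4 - Q.
Set SMB = MC: 79.4 - Q = 45.2 + 0.3Q → Q* = 26.3077.
The Pigouvian subsidy equals MEB at Q*: 17.5 + 1.1×26.3077 = 46.4385.

subsidy = $46.4 per unit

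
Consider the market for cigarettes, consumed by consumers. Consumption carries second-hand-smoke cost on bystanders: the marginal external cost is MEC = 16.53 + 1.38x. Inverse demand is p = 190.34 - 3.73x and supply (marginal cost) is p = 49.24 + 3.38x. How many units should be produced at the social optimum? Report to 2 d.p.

Social marginal benefit = demand − MEC = 173.81 - 5.11x.
Set SMB = MC: 173.81 - 5.11x = 49.24 + 3.38x → x* = 14.6726.

x* = 14.67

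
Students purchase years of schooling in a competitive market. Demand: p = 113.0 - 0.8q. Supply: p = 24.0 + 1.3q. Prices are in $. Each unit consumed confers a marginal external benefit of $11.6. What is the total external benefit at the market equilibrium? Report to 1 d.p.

$491.6

Market equilibrium (private): 24.0 + 1.3q = 113.0 - 0.8q → q_m = 42.3810.
Total external benefit = MEB × q_m = 11.6 × 42.3810 = 491.6196.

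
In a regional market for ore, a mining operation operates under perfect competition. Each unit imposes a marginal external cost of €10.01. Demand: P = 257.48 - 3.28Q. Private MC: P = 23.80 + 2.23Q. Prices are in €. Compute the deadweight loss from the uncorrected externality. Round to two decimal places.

DWL = €9.09

Market equilibrium (private): 23.80 + 2.23Q = 257.48 - 3.28Q → Q_m = 42.4102.
Social marginal cost = private MC + MEC = 33.81 + 2.23Q.
Set SMC = demand: 33.81 + 2.23Q = 257.48 - 3.28Q → Q* = 40.5935.
Between Q* and Q_m the wedge SMC − demand runs linearly from 0 to MEC(Q_m), so the loss is a triangle.
DWL = ½ × 1.8167 × 10.0100 = 9.0926.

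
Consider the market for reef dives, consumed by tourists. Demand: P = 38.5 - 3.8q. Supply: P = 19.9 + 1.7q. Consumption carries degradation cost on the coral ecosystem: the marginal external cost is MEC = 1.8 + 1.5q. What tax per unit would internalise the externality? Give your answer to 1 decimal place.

Social marginal benefit = demand − MEC = 36.7 - 5.3q.
Set SMB = MC: 36.7 - 5.3q = 19.9 + 1.7q → q* = 2.4000.
The Pigouvian tax equals MEC at q*: 1.8 + 1.5×2.4000 = 5.4000.

tax = 5.4 per unit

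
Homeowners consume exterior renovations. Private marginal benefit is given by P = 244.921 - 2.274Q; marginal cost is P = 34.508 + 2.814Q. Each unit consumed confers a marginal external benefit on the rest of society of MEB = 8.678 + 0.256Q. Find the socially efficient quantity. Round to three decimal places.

Social marginal benefit = demand + MEB = 253.599 - 2.018Q.
Set SMB = MC: 253.599 - 2.018Q = 34.508 + 2.814Q → Q* = 45.3417.

Q* = 45.342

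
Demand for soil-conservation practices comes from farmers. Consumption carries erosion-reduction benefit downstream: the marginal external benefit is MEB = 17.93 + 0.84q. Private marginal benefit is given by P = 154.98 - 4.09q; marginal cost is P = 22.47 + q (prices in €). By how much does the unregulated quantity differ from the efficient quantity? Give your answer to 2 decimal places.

Market equilibrium (private): 22.47 + q = 154.98 - 4.09q → q_m = 26.0334.
Social marginal benefit = demand + MEB = 172.91 - 3.25q.
Set SMB = MC: 172.91 - 3.25q = 22.47 + q → q* = 35.3976.
Gap = |26.0334 − 35.3976| = 9.3642.

9.36 units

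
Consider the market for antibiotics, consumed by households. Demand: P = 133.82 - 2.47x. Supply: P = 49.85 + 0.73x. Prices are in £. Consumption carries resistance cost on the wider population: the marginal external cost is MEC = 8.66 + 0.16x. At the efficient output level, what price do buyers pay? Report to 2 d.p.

P = £78.46

Social marginal benefit = demand − MEC = 125.16 - 2.63x.
Set SMB = MC: 125.16 - 2.63x = 49.85 + 0.73x → x* = 22.4137.
Consumer price on the demand curve at x*: 133.82 − 2.47×22.4137 = 78.4582.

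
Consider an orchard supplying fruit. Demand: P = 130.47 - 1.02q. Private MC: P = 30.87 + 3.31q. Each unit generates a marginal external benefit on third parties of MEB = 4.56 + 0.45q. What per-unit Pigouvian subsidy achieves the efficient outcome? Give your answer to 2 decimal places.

Social marginal cost = private MC − MEB = 26.31 + 2.86q.
Set SMC = demand: 26.31 + 2.86q = 130.47 - 1.02q → q* = 26.8454.
The Pigouvian subsidy equals MEB at q*: 4.56 + 0.45×26.8454 = 16.6404.

subsidy = 16.64 per unit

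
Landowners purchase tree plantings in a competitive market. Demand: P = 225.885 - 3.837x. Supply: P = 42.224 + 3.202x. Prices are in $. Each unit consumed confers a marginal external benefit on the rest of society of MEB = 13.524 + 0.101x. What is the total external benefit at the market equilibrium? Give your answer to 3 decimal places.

Market equilibrium (private): 42.224 + 3.202x = 225.885 - 3.837x → x_m = 26.0919.
Total external benefit = ∫₀^{x_m} (13.524 + 0.101x) dx = 13.524×26.0919 + ½×0.101×26.0919² = 387.2466.

$387.247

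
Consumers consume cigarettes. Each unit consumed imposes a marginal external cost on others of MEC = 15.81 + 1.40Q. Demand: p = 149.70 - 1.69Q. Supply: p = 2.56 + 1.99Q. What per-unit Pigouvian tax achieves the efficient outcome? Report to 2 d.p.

Social marginal benefit = demand − MEC = 133.89 - 3.09Q.
Set SMB = MC: 133.89 - 3.09Q = 2.56 + 1.99Q → Q* = 25.8524.
The Pigouvian tax equals MEC at Q*: 15.81 + 1.40×25.8524 = 52.0034.

tax = 52.00 per unit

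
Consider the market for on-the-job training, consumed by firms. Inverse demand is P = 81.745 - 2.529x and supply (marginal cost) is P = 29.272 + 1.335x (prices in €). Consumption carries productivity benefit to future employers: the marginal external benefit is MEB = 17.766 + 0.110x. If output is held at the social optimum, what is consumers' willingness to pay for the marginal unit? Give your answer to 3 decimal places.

Social marginal benefit = demand + MEB = 99.511 - 2.419x.
Set SMB = MC: 99.511 - 2.419x = 29.272 + 1.335x → x* = 18.7104.
Consumer price on the demand curve at x*: 81.745 − 2.529×18.7104 = 34.4264.

P = €34.426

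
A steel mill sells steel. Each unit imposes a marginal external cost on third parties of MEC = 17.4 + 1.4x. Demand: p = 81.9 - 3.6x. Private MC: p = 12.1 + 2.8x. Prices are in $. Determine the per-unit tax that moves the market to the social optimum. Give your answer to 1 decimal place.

tax = $26.8 per unit

Social marginal cost = private MC + MEC = 29.5 + 4.2x.
Set SMC = demand: 29.5 + 4.2x = 81.9 - 3.6x → x* = 6.7179.
The Pigouvian tax equals MEC at x*: 17.4 + 1.4×6.7179 = 26.8051.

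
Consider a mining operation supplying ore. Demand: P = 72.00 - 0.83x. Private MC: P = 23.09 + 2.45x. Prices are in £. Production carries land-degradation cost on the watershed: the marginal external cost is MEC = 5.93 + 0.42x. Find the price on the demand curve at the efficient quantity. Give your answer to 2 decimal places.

P = £62.36

Social marginal cost = private MC + MEC = 29.02 + 2.87x.
Set SMC = demand: 29.02 + 2.87x = 72.00 - 0.83x → x* = 11.6162.
Consumer price on the demand curve at x*: 72.00 − 0.83×11.6162 = 62.3586.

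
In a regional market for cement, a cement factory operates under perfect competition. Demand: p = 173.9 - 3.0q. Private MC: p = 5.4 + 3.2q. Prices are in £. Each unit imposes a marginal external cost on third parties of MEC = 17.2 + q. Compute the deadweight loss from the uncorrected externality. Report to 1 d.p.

Market equilibrium (private): 5.4 + 3.2q = 173.9 - 3.0q → q_m = 27.1774.
Social marginal cost = private MC + MEC = 22.6 + 4.2q.
Set SMC = demand: 22.6 + 4.2q = 173.9 - 3.0q → q* = 21.0139.
The loss is the area between SMC and demand from q* to q_m; with linear curves that's a triangle of height MEC(q_m).
DWL = ½ × 6.1635 × 44.3774 = 136.7601.

DWL = £136.8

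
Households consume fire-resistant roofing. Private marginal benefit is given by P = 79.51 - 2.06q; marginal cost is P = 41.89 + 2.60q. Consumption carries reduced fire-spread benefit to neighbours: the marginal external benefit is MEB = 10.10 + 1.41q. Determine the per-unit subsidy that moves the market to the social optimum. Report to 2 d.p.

Social marginal benefit = demand + MEB = 89.61 - 0.65q.
Set SMB = MC: 89.61 - 0.65q = 41.89 + 2.60q → q* = 14.6831.
The Pigouvian subsidy equals MEB at q*: 10.10 + 1.41×14.6831 = 30.8032.

subsidy = 30.80 per unit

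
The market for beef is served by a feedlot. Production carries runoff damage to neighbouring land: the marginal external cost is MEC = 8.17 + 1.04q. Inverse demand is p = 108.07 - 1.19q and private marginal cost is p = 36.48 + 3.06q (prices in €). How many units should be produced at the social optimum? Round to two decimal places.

q* = 11.99

Social marginal cost = private MC + MEC = 44.65 + 4.10q.
Set SMC = demand: 44.65 + 4.10q = 108.07 - 1.19q → q* = 11.9887.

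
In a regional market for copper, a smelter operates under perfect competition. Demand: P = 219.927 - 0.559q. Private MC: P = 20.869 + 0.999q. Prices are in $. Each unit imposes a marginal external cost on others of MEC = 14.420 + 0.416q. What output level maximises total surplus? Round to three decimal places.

Social marginal cost = private MC + MEC = 35.289 + 1.415q.
Set SMC = demand: 35.289 + 1.415q = 219.927 - 0.559q → q* = 93.5350.

q* = 93.535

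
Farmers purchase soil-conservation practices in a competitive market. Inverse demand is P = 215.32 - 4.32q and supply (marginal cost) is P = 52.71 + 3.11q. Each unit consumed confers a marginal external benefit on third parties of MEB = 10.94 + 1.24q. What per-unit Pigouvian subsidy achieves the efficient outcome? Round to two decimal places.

subsidy = 45.71 per unit

Social marginal benefit = demand + MEB = 226.26 - 3.08q.
Set SMB = MC: 226.26 - 3.08q = 52.71 + 3.11q → q* = 28.0372.
The Pigouvian subsidy equals MEB at q*: 10.94 + 1.24×28.0372 = 45.7061.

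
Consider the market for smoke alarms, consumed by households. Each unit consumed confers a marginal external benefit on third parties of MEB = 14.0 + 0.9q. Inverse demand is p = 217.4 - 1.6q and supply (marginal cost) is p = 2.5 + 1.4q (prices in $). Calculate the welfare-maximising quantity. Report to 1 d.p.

q* = 109.0

Social marginal benefit = demand + MEB = 231.4 - 0.7q.
Set SMB = MC: 231.4 - 0.7q = 2.5 + 1.4q → q* = 109.0000.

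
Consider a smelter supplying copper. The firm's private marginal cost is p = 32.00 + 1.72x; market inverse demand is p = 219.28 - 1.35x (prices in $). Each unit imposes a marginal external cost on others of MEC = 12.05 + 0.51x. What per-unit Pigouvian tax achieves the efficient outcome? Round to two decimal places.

Social marginal cost = private MC + MEC = 44.05 + 2.23x.
Set SMC = demand: 44.05 + 2.23x = 219.28 - 1.35x → x* = 48.9469.
The Pigouvian tax equals MEC at x*: 12.05 + 0.51×48.9469 = 37.0129.

tax = $37.01 per unit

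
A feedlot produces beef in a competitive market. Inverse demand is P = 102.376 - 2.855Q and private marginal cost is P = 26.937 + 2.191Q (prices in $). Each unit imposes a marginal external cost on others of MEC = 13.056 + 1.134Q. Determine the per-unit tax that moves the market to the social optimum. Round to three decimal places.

Social marginal cost = private MC + MEC = 39.993 + 3.325Q.
Set SMC = demand: 39.993 + 3.325Q = 102.376 - 2.855Q → Q* = 10.0943.
The Pigouvian tax equals MEC at Q*: 13.056 + 1.134×10.0943 = 24.5029.

tax = $24.503 per unit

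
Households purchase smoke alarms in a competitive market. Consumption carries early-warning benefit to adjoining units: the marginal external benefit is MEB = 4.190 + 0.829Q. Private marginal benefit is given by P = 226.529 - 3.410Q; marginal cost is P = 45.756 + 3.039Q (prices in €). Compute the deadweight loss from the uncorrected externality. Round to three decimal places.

DWL = €66.929

Market equilibrium (private): 45.756 + 3.039Q = 226.529 - 3.410Q → Q_m = 28.0312.
Social marginal benefit = demand + MEB = 230.719 - 2.581Q.
Set SMB = MC: 230.719 - 2.581Q = 45.756 + 3.039Q → Q* = 32.9116.
The loss is the area between SMB and MC from Q* to Q_m; with linear curves that's a triangle of height MEB(Q_m).
DWL = ½ × 4.8804 × 27.4278 = 66.9293.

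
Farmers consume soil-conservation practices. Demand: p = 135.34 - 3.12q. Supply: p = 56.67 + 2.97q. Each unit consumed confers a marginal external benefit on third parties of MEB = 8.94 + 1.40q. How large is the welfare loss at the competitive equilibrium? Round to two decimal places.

DWL = 77.86

Market equilibrium (private): 56.67 + 2.97q = 135.34 - 3.12q → q_m = 12.9179.
Social marginal benefit = demand + MEB = 144.28 - 1.72q.
Set SMB = MC: 144.28 - 1.72q = 56.67 + 2.97q → q* = 18.6802.
The loss is the area between SMB and MC from q* to q_m; with linear curves that's a triangle of height MEB(q_m).
DWL = ½ × 5.7623 × 27.0251 = 77.8634.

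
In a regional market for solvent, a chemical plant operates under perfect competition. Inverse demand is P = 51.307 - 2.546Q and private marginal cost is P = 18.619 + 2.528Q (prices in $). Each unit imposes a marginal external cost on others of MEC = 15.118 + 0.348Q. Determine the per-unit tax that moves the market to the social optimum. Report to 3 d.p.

Social marginal cost = private MC + MEC = 33.737 + 2.876Q.
Set SMC = demand: 33.737 + 2.876Q = 51.307 - 2.546Q → Q* = 3.2405.
The Pigouvian tax equals MEC at Q*: 15.118 + 0.348×3.2405 = 16.2457.

tax = $16.246 per unit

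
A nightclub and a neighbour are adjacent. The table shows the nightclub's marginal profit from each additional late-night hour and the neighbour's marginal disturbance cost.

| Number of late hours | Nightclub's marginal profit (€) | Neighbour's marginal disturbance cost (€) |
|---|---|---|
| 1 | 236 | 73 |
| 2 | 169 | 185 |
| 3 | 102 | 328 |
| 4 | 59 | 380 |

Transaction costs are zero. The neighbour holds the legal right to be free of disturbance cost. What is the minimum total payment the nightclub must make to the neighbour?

€73

Efficient level: marginal profit ≥ marginal disturbance cost through level 1, so k* = 1.
With the neighbour holding the right, the nightclub must at least compensate total damage at k*: 73 = 73.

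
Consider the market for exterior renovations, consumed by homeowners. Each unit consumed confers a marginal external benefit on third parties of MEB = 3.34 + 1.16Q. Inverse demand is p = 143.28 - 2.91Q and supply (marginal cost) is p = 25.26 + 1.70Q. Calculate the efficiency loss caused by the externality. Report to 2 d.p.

Market equilibrium (private): 25.26 + 1.70Q = 143.28 - 2.91Q → Q_m = 25.6009.
Social marginal benefit = demand + MEB = 146.62 - 1.75Q.
Set SMB = MC: 146.62 - 1.75Q = 25.26 + 1.70Q → Q* = 35.1768.
The loss is the area between SMB and MC from Q* to Q_m; with linear curves that's a triangle of height MEB(Q_m).
DWL = ½ × 9.5759 × 33.0370 = 158.1795.

DWL = 158.18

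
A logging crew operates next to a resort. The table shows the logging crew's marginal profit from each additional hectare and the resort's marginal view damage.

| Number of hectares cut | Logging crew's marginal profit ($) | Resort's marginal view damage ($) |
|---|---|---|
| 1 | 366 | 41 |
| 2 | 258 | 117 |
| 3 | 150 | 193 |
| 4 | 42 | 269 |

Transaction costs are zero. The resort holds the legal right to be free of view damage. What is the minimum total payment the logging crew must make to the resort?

$158

Efficient level: marginal profit ≥ marginal view damage through level 2, so k* = 2.
With the resort holding the right, the logging crew must at least compensate total damage at k*: 41 + 117 = 158.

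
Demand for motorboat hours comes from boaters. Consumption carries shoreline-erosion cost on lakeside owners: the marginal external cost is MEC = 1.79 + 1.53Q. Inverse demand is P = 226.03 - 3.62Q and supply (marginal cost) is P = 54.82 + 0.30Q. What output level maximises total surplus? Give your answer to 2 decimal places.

Social marginal benefit = demand − MEC = 224.24 - 5.15Q.
Set SMB = MC: 224.24 - 5.15Q = 54.82 + 0.30Q → Q* = 31.0862.

Q* = 31.09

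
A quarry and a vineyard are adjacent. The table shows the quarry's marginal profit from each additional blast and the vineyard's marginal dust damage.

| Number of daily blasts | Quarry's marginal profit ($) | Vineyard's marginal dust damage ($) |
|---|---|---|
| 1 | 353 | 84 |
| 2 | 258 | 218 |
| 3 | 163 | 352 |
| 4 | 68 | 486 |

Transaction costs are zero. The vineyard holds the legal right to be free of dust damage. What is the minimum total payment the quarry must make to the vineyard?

$302

Efficient level: marginal profit ≥ marginal dust damage through level 2, so k* = 2.
With the vineyard holding the right, the quarry must at least compensate total damage at k*: 84 + 218 = 302.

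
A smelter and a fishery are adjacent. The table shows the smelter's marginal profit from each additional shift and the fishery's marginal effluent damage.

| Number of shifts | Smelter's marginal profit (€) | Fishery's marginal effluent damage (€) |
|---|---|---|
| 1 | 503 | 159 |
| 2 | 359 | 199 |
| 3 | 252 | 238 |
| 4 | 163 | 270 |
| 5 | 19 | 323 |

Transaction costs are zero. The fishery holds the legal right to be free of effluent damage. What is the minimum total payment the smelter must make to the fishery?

Efficient level: marginal profit ≥ marginal effluent damage through level 3, so k* = 3.
With the fishery holding the right, the smelter must at least compensate total damage at k*: 159 + 199 + 238 = 596.

€596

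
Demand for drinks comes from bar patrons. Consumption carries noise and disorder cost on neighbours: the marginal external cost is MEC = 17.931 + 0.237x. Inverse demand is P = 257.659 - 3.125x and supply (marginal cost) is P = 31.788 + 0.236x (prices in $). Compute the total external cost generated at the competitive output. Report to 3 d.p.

Market equilibrium (private): 31.788 + 0.236x = 257.659 - 3.125x → x_m = 67.2035.
Total external cost = ∫₀^{x_m} (17.931 + 0.237x) dx = 17.931×67.2035 + ½×0.237×67.2035² = 1740.2087.

$1740.209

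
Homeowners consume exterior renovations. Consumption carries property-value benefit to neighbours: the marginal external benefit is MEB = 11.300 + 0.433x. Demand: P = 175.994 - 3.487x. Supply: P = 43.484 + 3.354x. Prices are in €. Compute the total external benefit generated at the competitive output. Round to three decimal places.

€300.111

Market equilibrium (private): 43.484 + 3.354x = 175.994 - 3.487x → x_m = 19.3700.
Total external benefit = ∫₀^{x_m} (11.300 + 0.433x) dx = 11.300×19.3700 + ½×0.433×19.3700² = 300.1111.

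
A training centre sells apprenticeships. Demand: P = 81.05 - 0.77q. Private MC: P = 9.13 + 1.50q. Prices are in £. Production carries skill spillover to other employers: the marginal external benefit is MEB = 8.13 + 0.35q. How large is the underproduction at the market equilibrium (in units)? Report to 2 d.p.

10.01 units

Market equilibrium (private): 9.13 + 1.50q = 81.05 - 0.77q → q_m = 31.6828.
Social marginal cost = private MC − MEB = 1.00 + 1.15q.
Set SMC = demand: 1.00 + 1.15q = 81.05 - 0.77q → q* = 41.6927.
Gap = |31.6828 − 41.6927| = 10.0099.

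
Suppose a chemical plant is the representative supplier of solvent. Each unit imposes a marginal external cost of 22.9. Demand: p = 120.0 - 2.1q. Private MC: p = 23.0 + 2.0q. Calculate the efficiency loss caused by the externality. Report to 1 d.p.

DWL = 64.0

Market equilibrium (private): 23.0 + 2.0q = 120.0 - 2.1q → q_m = 23.6585.
Social marginal cost = private MC + MEC = 45.9 + 2.0q.
Set SMC = demand: 45.9 + 2.0q = 120.0 - 2.1q → q* = 18.0732.
Height of the DWL triangle at q_m is SMC(q_m) − demand(q_m) = MEC(q_m) = 22.9000.
DWL = ½ × 5.5853 × 22.9000 = 63.9517.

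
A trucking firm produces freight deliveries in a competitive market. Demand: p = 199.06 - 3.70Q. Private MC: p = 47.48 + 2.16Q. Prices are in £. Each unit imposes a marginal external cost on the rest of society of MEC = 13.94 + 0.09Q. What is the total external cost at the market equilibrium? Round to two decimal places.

£390.69

Market equilibrium (private): 47.48 + 2.16Q = 199.06 - 3.70Q → Q_m = 25.8669.
Total external cost = ∫₀^{Q_m} (13.94 + 0.09Q) dQ = 13.94×25.8669 + ½×0.09×25.8669² = 390.6939.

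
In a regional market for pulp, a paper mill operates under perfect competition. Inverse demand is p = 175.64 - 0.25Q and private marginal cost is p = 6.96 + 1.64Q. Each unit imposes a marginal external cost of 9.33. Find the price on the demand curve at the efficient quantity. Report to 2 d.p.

P = 154.56

Social marginal cost = private MC + MEC = 16.29 + 1.64Q.
Set SMC = demand: 16.29 + 1.64Q = 175.64 - 0.25Q → Q* = 84.3122.
Consumer price on the demand curve at Q*: 175.64 − 0.25×84.3122 = 154.5620.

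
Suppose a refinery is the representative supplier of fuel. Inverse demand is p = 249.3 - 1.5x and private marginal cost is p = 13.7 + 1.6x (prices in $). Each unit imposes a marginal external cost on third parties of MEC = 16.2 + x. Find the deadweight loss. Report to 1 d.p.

Market equilibrium (private): 13.7 + 1.6x = 249.3 - 1.5x → x_m = 76.0000.
Social marginal cost = private MC + MEC = 29.9 + 2.6x.
Set SMC = demand: 29.9 + 2.6x = 249.3 - 1.5x → x* = 53.5122.
The loss is the area between SMC and demand from x* to x_m; with linear curves that's a triangle of height MEC(x_m).
DWL = ½ × 22.4878 × 92.2000 = 1036.6876.

DWL = $1036.7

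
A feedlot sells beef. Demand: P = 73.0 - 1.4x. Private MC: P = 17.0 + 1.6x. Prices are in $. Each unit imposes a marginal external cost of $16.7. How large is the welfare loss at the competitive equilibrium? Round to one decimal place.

DWL = $46.5

Market equilibrium (private): 17.0 + 1.6x = 73.0 - 1.4x → x_m = 18.6667.
Social marginal cost = private MC + MEC = 33.7 + 1.6x.
Set SMC = demand: 33.7 + 1.6x = 73.0 - 1.4x → x* = 13.1000.
Height of the DWL triangle at x_m is SMC(x_m) − demand(x_m) = MEC(x_m) = 16.7000.
DWL = ½ × 5.5667 × 16.7000 = 46.4819.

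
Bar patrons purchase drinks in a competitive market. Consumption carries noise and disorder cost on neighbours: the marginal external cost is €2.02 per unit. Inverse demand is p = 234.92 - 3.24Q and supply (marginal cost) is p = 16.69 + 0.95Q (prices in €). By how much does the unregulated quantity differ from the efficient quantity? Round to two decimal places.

Market equilibrium (private): 16.69 + 0.95Q = 234.92 - 3.24Q → Q_m = 52.0835.
Social marginal benefit = demand − MEC = 232.90 - 3.24Q.
Set SMB = MC: 232.90 - 3.24Q = 16.69 + 0.95Q → Q* = 51.6014.
Gap = |52.0835 − 51.6014| = 0.4821.

0.48 units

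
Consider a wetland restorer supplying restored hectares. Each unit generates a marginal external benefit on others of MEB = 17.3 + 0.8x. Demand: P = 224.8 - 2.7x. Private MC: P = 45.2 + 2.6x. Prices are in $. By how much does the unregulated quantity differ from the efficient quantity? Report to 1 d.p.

9.9 units

Market equilibrium (private): 45.2 + 2.6x = 224.8 - 2.7x → x_m = 33.8868.
Social marginal cost = private MC − MEB = 27.9 + 1.8x.
Set SMC = demand: 27.9 + 1.8x = 224.8 - 2.7x → x* = 43.7556.
Gap = |33.8868 − 43.7556| = 9.8688.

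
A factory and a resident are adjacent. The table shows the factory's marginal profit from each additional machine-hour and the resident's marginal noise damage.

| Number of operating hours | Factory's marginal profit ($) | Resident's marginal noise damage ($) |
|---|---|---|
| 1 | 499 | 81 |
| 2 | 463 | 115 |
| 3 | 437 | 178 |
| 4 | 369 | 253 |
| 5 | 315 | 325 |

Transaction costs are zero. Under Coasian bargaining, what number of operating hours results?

4

Bargaining reaches the level where marginal profit last exceeds marginal noise damage.
That holds through level 4 (369 ≥ 253) but not at 5 (315 < 325).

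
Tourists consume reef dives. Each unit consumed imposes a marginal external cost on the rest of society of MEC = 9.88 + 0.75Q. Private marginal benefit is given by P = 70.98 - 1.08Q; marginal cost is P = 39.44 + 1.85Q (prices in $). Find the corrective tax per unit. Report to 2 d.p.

Social marginal benefit = demand − MEC = 61.10 - 1.83Q.
Set SMB = MC: 61.10 - 1.83Q = 39.44 + 1.85Q → Q* = 5.8859.
The Pigouvian tax equals MEC at Q*: 9.88 + 0.75×5.8859 = 14.2944.

tax = $14.29 per unit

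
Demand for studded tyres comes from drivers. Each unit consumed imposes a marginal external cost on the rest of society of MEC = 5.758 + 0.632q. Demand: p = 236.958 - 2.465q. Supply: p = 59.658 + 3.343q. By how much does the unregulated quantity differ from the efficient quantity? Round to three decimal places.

Market equilibrium (private): 59.658 + 3.343q = 236.958 - 2.465q → q_m = 30.5269.
Social marginal benefit = demand − MEC = 231.200 - 3.097q.
Set SMB = MC: 231.200 - 3.097q = 59.658 + 3.343q → q* = 26.6370.
Gap = |30.5269 − 26.6370| = 3.8899.

3.890 units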